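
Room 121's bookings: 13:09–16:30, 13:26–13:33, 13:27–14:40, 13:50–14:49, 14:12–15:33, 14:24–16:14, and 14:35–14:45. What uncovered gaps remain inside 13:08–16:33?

Covered (merged): 13:09–16:30.
Complement within 13:08–16:33: 13:08–13:09, 16:30–16:33.

13:08–13:09, 16:30–16:33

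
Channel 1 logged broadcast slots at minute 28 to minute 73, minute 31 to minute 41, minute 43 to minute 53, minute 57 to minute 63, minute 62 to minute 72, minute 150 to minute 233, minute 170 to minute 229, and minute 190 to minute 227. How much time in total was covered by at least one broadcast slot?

Merged: minute 28 to minute 73, minute 150 to minute 233.
Lengths: 45 minutes + 83 minutes = 128 minutes.

128 minutes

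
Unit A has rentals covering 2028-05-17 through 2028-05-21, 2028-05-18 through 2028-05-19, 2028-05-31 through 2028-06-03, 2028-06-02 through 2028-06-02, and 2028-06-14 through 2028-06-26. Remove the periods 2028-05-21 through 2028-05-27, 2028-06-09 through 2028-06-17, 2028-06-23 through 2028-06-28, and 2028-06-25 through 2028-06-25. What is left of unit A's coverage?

First set merges to 2028-05-17 through 2028-05-21, 2028-05-31 through 2028-06-03, 2028-06-14 through 2028-06-26.
Second set merges to 2028-05-21 through 2028-05-27, 2028-06-09 through 2028-06-17, 2028-06-23 through 2028-06-28.
2028-05-17 through 2028-05-21 minus B → 2028-05-17 through 2028-05-20.
2028-05-31 through 2028-06-03: no B overlap → unchanged.
2028-06-14 through 2028-06-26 minus B → 2028-06-18 through 2028-06-22.

2028-05-17 through 2028-05-20, 2028-05-31 through 2028-06-03, 2028-06-18 through 2028-06-22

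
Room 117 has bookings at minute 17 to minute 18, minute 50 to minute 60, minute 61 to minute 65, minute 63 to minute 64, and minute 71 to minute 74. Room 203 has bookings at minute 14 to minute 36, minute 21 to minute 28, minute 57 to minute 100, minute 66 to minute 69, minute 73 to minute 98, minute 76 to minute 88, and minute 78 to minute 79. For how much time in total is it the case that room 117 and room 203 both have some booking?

A, merged: minute 17 to minute 18, minute 50 to minute 60, minute 61 to minute 65, minute 71 to minute 74.
B, merged: minute 14 to minute 36, minute 57 to minute 100.
A ∩ B = minute 17 to minute 18, minute 57 to minute 60, minute 61 to minute 65, minute 71 to minute 74.
Total: 1 minute + 3 minutes + 4 minutes + 3 minutes = 11 minutes.

11 minutes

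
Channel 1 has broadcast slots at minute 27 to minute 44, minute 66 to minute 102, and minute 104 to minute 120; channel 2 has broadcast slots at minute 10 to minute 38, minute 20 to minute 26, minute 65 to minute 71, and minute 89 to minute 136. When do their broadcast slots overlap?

Second set merges to minute 10 to minute 38, minute 65 to minute 71, minute 89 to minute 136.
minute 27 to minute 44 ∩ B → minute 27 to minute 38.
minute 66 to minute 102 ∩ B → minute 66 to minute 71, minute 89 to minute 102.
minute 104 to minute 120 ∩ B → minute 104 to minute 120.

minute 27 to minute 38, minute 66 to minute 71, minute 89 to minute 102, minute 104 to minute 120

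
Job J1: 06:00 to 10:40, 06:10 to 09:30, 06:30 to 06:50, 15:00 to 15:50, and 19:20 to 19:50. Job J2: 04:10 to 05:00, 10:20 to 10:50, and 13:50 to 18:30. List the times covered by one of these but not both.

Merge the first list: 06:00–10:40, 15:00–15:50, 19:20–19:50.
A but not B: 06:00–10:20, 19:20–19:50.
B but not A: 04:10–05:00, 10:40–10:50, 13:50–15:00, 15:50–18:30.
Combining gives A △ B.

04:10–05:00, 06:00–10:20, 10:40–10:50, 13:50–15:00, 15:50–18:30, 19:20–19:50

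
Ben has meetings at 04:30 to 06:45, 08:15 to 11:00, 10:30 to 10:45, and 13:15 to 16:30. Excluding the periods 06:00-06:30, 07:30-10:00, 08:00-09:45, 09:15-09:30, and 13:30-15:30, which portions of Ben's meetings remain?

Merge the first list: 04:30–06:45, 08:15–11:00, 13:15–16:30.
Merge the second list: 06:00–06:30, 07:30–10:00, 13:30–15:30.
04:30–06:45 \ B = 04:30–06:00, 06:30–06:45.
08:15–11:00 \ B = 10:00–11:00.
13:15–16:30 \ B = 13:15–13:30, 15:30–16:30.

04:30–06:00, 06:30–06:45, 10:00–11:00, 13:15–13:30, 15:30–16:30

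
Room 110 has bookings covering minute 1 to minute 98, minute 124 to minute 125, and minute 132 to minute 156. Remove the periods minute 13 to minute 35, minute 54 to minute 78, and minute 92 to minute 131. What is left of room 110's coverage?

minute 1 to minute 98 with B removed leaves minute 1 to minute 13, minute 35 to minute 54, minute 78 to minute 92.
minute 124 to minute 125 lies entirely inside B → drops out.
minute 132 to minute 156 is untouched.

minute 1 to minute 13, minute 35 to minute 54, minute 78 to minute 92, minute 132 to minute 156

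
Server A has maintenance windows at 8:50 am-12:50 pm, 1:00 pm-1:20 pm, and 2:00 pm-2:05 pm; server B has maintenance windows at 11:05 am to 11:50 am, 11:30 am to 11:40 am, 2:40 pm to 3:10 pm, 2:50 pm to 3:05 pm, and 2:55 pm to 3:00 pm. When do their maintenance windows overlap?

Second set merges to 11:05 am–11:50 am, 2:40 pm–3:10 pm.
8:50 am–12:50 pm ∩ B → 11:05 am–11:50 am.
1:00 pm–1:20 pm meets no B interval.
2:00 pm–2:05 pm meets no B interval.

11:05 am–11:50 am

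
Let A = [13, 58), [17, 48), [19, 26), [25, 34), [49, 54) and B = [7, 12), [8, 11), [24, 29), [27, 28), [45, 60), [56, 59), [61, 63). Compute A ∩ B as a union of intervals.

[24, 29) ∪ [45, 58)

First set merges to [13, 58).
Second set merges to [7, 12), [24, 29), [45, 60), [61, 63).
[13, 58) overlaps B on [24, 29), [45, 58).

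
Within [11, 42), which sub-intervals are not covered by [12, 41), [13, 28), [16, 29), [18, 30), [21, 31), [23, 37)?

The merged coverage is [12, 41).
Gaps within [11, 42): [11, 12), [41, 42).

[11, 12) ∪ [41, 42)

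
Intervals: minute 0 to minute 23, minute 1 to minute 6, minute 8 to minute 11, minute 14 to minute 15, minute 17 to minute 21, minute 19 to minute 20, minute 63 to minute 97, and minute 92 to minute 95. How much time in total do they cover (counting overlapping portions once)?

57 minutes

Merged: minute 0 to minute 23, minute 63 to minute 97.
Lengths: 23 minutes + 34 minutes = 57 minutes.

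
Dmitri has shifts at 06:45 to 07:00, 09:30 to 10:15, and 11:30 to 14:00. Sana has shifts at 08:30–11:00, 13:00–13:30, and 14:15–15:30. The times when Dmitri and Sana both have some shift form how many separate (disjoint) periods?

2

A ∩ B = 09:30-10:15, 13:00-13:30.
That is 2 disjoint pieces.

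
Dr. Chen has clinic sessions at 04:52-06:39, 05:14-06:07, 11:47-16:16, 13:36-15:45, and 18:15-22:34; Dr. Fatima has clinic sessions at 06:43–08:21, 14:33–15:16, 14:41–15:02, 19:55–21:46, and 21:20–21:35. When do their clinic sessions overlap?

Merge the first list: 04:52-06:39, 11:47-16:16, 18:15-22:34.
Merge the second list: 06:43-08:21, 14:33-15:16, 19:55-21:46.
04:52-06:39 falls entirely outside B.
11:47-16:16 overlaps B on 14:33-15:16.
18:15-22:34 overlaps B on 19:55-21:46.

14:33-15:16, 19:55-21:46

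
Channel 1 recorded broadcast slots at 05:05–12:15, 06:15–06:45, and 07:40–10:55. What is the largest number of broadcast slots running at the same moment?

Walk the sorted start/end points keeping a running depth.
The depth first hits 2 at 06:15.

2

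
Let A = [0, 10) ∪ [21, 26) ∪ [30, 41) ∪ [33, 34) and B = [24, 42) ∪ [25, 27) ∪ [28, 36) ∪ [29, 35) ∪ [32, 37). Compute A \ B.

[0, 10) ∪ [21, 24)

A, merged: [0, 10), [21, 26), [30, 41).
B, merged: [24, 42).
[0, 10): nothing removed.
[21, 26) \ B = [21, 24).
[30, 41): entirely removed.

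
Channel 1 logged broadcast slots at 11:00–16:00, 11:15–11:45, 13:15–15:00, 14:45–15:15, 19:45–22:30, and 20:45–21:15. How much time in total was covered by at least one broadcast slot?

Merged: 11:00–16:00, 19:45–22:30.
Lengths: 5 h + 2 h 45 min = 7 h 45 min.

7 h 45 min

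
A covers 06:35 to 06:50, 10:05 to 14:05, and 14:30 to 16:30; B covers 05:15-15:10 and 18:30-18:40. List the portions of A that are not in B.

15:10–16:30

06:35–06:50 lies entirely inside B → drops out.
10:05–14:05 lies entirely inside B → drops out.
14:30–16:30 with B removed leaves 15:10–16:30.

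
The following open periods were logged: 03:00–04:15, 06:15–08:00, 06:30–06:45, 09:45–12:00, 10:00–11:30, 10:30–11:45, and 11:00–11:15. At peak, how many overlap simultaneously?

4

Sweep endpoints in order; track running count of active intervals.
Peak of 4 reached at 11:00.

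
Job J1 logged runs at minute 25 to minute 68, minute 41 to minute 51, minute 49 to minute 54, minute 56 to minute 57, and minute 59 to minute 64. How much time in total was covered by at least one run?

Merged: minute 25 to minute 68.
Length: 43 minutes.

43 minutes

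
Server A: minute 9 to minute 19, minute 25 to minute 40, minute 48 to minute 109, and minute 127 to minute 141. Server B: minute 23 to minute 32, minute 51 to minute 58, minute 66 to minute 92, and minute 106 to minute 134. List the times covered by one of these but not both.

minute 9 to minute 19, minute 23 to minute 25, minute 32 to minute 40, minute 48 to minute 51, minute 58 to minute 66, minute 92 to minute 106, minute 109 to minute 127, minute 134 to minute 141

A but not B: minute 9 to minute 19, minute 32 to minute 40, minute 48 to minute 51, minute 58 to minute 66, minute 92 to minute 106, minute 134 to minute 141.
B but not A: minute 23 to minute 25, minute 109 to minute 127.
Combining gives A △ B.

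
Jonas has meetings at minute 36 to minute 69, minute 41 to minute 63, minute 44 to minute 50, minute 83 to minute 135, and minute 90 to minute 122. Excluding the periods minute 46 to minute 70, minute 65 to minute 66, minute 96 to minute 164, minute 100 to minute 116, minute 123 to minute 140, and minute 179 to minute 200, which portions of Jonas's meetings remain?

First set merges to minute 36 to minute 69, minute 83 to minute 135.
Second set merges to minute 46 to minute 70, minute 96 to minute 164, minute 179 to minute 200.
minute 36 to minute 69 \ B = minute 36 to minute 46.
minute 83 to minute 135 \ B = minute 83 to minute 96.

minute 36 to minute 46, minute 83 to minute 96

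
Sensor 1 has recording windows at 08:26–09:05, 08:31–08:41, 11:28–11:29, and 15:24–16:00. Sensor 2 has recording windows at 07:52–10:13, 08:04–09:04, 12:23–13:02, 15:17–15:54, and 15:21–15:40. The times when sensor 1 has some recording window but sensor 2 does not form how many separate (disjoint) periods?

Merge the first list: 08:26-09:05, 11:28-11:29, 15:24-16:00.
Merge the second list: 07:52-10:13, 12:23-13:02, 15:17-15:54.
A \ B = 11:28-11:29, 15:54-16:00.
That is 2 disjoint pieces.

2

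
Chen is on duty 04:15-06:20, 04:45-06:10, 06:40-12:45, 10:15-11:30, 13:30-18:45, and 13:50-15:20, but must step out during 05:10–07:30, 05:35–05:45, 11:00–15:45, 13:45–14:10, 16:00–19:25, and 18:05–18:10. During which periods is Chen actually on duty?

Merge the first list: 04:15-06:20, 06:40-12:45, 13:30-18:45.
Merge the second list: 05:10-07:30, 11:00-15:45, 16:00-19:25.
04:15-06:20 minus B → 04:15-05:10.
06:40-12:45 minus B → 07:30-11:00.
13:30-18:45 minus B → 15:45-16:00.

04:15-05:10, 07:30-11:00, 15:45-16:00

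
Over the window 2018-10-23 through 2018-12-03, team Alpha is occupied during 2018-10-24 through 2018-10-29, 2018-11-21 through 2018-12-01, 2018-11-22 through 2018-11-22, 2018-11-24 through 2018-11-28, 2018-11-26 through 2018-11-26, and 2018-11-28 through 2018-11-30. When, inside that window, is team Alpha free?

2018-10-23 through 2018-10-23, 2018-10-30 through 2018-11-20, 2018-12-02 through 2018-12-03

The merged coverage is 2018-10-24 through 2018-10-29, 2018-11-21 through 2018-12-01.
Complement within 2018-10-23 through 2018-12-03: 2018-10-23 through 2018-10-23, 2018-10-30 through 2018-11-20, 2018-12-02 through 2018-12-03.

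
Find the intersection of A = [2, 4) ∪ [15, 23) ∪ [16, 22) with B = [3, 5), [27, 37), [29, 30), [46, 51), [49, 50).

[3, 4)

Merge the first list: [2, 4), [15, 23).
Merge the second list: [3, 5), [27, 37), [46, 51).
[2, 4) overlaps B on [3, 4).
[15, 23) falls entirely outside B.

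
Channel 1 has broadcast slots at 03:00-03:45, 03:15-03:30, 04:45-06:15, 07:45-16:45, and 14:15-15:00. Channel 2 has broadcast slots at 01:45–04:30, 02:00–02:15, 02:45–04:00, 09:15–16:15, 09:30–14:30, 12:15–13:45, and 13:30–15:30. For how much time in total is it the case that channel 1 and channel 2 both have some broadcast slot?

7 h 45 min

First set merges to 03:00–03:45, 04:45–06:15, 07:45–16:45.
Second set merges to 01:45–04:30, 09:15–16:15.
A ∩ B = 03:00–03:45, 09:15–16:15.
Total: 45 min + 7 h = 7 h 45 min.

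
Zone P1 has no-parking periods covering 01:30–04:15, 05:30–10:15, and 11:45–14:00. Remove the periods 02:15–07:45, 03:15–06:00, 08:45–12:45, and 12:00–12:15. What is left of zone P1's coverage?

Second set merges to 02:15–07:45, 08:45–12:45.
01:30–04:15 minus B → 01:30–02:15.
05:30–10:15 minus B → 07:45–08:45.
11:45–14:00 minus B → 12:45–14:00.

01:30–02:15, 07:45–08:45, 12:45–14:00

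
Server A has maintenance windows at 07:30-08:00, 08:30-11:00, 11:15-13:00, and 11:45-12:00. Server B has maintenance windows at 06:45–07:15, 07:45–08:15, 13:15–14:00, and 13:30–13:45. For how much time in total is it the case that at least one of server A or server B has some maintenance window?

First set merges to 07:30-08:00, 08:30-11:00, 11:15-13:00.
Second set merges to 06:45-07:15, 07:45-08:15, 13:15-14:00.
A ∪ B = 06:45-07:15, 07:30-08:15, 08:30-11:00, 11:15-13:00, 13:15-14:00.
Total: 30 min + 45 min + 2 h 30 min + 1 h 45 min + 45 min = 6 h 15 min.

6 h 15 min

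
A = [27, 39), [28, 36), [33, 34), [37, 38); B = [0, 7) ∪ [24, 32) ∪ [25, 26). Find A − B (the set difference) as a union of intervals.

A, merged: [27, 39).
B, merged: [0, 7), [24, 32).
[27, 39) minus B → [32, 39).

[32, 39)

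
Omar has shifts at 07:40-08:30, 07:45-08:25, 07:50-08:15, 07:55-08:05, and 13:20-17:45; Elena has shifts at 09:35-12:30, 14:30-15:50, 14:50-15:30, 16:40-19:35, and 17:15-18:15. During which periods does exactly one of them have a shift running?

A, merged: 07:40-08:30, 13:20-17:45.
B, merged: 09:35-12:30, 14:30-15:50, 16:40-19:35.
A \ B = 07:40-08:30, 13:20-14:30, 15:50-16:40.
B \ A = 09:35-12:30, 17:45-19:35.
Union of the two gives the symmetric difference.

07:40-08:30, 09:35-12:30, 13:20-14:30, 15:50-16:40, 17:45-19:35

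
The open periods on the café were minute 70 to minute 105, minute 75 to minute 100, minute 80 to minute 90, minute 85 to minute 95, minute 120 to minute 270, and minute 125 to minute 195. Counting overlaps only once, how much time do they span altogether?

185 minutes

Merged: minute 70 to minute 105, minute 120 to minute 270.
Lengths: 35 minutes + 150 minutes = 185 minutes.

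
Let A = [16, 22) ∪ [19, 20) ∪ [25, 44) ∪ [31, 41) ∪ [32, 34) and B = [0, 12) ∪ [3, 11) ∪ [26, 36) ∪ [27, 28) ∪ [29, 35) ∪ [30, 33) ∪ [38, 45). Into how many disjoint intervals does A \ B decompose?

3

Merge the first list: [16, 22), [25, 44).
Merge the second list: [0, 12), [26, 36), [38, 45).
A \ B = [16, 22), [25, 26), [36, 38).
That is 3 disjoint pieces.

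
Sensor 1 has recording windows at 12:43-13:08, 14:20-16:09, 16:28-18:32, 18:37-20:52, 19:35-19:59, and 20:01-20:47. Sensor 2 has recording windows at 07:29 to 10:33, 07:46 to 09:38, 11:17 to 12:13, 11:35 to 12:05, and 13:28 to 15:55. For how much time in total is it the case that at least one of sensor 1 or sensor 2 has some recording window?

A, merged: 12:43–13:08, 14:20–16:09, 16:28–18:32, 18:37–20:52.
B, merged: 07:29–10:33, 11:17–12:13, 13:28–15:55.
A ∪ B = 07:29–10:33, 11:17–12:13, 12:43–13:08, 13:28–16:09, 16:28–18:32, 18:37–20:52.
Total: 3 h 4 min + 56 min + 25 min + 2 h 41 min + 2 h 4 min + 2 h 15 min = 11 h 25 min.

11 h 25 min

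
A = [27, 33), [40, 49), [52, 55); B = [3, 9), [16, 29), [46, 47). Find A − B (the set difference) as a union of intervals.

[29, 33) ∪ [40, 46) ∪ [47, 49) ∪ [52, 55)

[27, 33) minus B → [29, 33).
[40, 49) minus B → [40, 46), [47, 49).
[52, 55): no B overlap → unchanged.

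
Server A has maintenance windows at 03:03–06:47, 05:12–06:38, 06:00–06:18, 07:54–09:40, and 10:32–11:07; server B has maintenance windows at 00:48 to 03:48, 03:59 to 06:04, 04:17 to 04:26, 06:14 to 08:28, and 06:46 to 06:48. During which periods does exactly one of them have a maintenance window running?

00:48-03:03, 03:48-03:59, 06:04-06:14, 06:47-07:54, 08:28-09:40, 10:32-11:07

Merge the first list: 03:03-06:47, 07:54-09:40, 10:32-11:07.
Merge the second list: 00:48-03:48, 03:59-06:04, 06:14-08:28.
A but not B: 03:48-03:59, 06:04-06:14, 08:28-09:40, 10:32-11:07.
B but not A: 00:48-03:03, 06:47-07:54.
Combining gives A △ B.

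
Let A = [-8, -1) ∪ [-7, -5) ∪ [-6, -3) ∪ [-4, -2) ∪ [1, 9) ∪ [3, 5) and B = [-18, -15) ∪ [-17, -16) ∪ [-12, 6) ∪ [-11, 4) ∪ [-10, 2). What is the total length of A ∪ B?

Merge the first list: [-8, -1), [1, 9).
Merge the second list: [-18, -15), [-12, 6).
A ∪ B = [-18, -15), [-12, 9).
Total: 3 + 21 = 24.

24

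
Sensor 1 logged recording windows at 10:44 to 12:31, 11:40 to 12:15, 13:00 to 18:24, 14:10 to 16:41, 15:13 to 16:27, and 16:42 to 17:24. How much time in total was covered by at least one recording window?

7 h 11 min

Merged: 10:44-12:31, 13:00-18:24.
Lengths: 1 h 47 min + 5 h 24 min = 7 h 11 min.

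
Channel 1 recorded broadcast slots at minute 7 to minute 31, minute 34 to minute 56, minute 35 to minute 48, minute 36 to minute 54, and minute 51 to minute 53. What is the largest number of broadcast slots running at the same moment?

3

Sweep endpoints in order; track running count of active intervals.
Peak of 3 reached at minute 36.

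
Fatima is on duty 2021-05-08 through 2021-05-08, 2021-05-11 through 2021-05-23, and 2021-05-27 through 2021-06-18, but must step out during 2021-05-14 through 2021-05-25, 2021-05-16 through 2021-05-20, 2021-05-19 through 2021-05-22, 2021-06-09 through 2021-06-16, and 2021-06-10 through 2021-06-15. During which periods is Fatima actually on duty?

Merge the second list: 2021-05-14 through 2021-05-25, 2021-06-09 through 2021-06-16.
2021-05-08 through 2021-05-08: no B overlap → unchanged.
2021-05-11 through 2021-05-23 minus B → 2021-05-11 through 2021-05-13.
2021-05-27 through 2021-06-18 minus B → 2021-05-27 through 2021-06-08, 2021-06-17 through 2021-06-18.

2021-05-08 through 2021-05-08, 2021-05-11 through 2021-05-13, 2021-05-27 through 2021-06-08, 2021-06-17 through 2021-06-18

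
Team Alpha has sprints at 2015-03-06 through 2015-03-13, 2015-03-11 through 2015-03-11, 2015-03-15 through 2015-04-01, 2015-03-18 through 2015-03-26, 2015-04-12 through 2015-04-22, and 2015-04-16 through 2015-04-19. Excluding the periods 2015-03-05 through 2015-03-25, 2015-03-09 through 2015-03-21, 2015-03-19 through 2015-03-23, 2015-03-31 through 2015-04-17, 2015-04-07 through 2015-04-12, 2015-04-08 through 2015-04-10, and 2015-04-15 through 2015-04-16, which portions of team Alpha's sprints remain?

Merge the first list: 2015-03-06 through 2015-03-13, 2015-03-15 through 2015-04-01, 2015-04-12 through 2015-04-22.
Merge the second list: 2015-03-05 through 2015-03-25, 2015-03-31 through 2015-04-17.
2015-03-06 through 2015-03-13: fully covered by B → removed.
2015-03-15 through 2015-04-01 minus B → 2015-03-26 through 2015-03-30.
2015-04-12 through 2015-04-22 minus B → 2015-04-18 through 2015-04-22.

2015-03-26 through 2015-03-30, 2015-04-18 through 2015-04-22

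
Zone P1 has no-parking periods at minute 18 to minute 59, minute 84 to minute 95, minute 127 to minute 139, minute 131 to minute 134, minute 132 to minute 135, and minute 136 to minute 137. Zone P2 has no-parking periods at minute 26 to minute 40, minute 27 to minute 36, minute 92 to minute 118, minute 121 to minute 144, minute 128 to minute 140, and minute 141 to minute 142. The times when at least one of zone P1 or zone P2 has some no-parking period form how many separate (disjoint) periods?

A, merged: minute 18 to minute 59, minute 84 to minute 95, minute 127 to minute 139.
B, merged: minute 26 to minute 40, minute 92 to minute 118, minute 121 to minute 144.
A ∪ B = minute 18 to minute 59, minute 84 to minute 118, minute 121 to minute 144.
That is 3 disjoint pieces.

3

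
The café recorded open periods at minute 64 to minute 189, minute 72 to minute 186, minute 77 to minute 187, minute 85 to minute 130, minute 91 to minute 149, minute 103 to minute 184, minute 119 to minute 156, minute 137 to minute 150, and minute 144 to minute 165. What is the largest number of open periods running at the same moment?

8

Walk the sorted start/end points keeping a running depth.
The depth first hits 8 at minute 144.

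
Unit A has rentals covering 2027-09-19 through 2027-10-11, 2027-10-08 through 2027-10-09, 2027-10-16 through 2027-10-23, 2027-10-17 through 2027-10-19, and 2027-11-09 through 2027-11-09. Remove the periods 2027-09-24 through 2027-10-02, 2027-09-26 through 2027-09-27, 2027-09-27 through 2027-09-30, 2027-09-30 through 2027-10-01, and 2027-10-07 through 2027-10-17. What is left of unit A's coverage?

First set merges to 2027-09-19 through 2027-10-11, 2027-10-16 through 2027-10-23, 2027-11-09 through 2027-11-09.
Second set merges to 2027-09-24 through 2027-10-02, 2027-10-07 through 2027-10-17.
2027-09-19 through 2027-10-11 minus B → 2027-09-19 through 2027-09-23, 2027-10-03 through 2027-10-06.
2027-10-16 through 2027-10-23 minus B → 2027-10-18 through 2027-10-23.
2027-11-09 through 2027-11-09: no B overlap → unchanged.

2027-09-19 through 2027-09-23, 2027-10-03 through 2027-10-06, 2027-10-18 through 2027-10-23, 2027-11-09 through 2027-11-09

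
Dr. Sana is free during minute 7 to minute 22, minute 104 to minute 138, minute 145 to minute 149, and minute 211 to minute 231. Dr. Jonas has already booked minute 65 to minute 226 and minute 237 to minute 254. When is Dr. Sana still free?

minute 7 to minute 22, minute 226 to minute 231

minute 7 to minute 22: no B overlap → unchanged.
minute 104 to minute 138: fully covered by B → removed.
minute 145 to minute 149: fully covered by B → removed.
minute 211 to minute 231 minus B → minute 226 to minute 231.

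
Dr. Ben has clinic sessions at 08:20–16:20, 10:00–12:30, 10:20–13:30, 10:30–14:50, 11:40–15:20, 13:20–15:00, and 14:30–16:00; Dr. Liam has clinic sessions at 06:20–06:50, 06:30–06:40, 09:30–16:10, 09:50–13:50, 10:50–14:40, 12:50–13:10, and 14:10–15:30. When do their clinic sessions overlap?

First set merges to 08:20–16:20.
Second set merges to 06:20–06:50, 09:30–16:10.
08:20–16:20 meets the second set on 09:30–16:10.

09:30–16:10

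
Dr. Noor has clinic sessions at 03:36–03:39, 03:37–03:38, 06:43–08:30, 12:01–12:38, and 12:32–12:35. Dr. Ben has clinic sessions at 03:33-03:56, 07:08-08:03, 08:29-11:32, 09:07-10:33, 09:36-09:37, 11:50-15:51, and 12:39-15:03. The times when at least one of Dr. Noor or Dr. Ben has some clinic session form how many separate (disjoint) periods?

3

Merge the first list: 03:36-03:39, 06:43-08:30, 12:01-12:38.
Merge the second list: 03:33-03:56, 07:08-08:03, 08:29-11:32, 11:50-15:51.
A ∪ B = 03:33-03:56, 06:43-11:32, 11:50-15:51.
That is 3 disjoint pieces.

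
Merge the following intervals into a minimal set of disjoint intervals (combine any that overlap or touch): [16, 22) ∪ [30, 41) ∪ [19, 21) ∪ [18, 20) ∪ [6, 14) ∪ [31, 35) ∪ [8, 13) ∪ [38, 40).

Sort by start: [6, 14), [8, 13), [16, 22), [18, 20), [19, 21), [30, 41), [31, 35), [38, 40).
[8, 13) overlaps/touches [6, 14) → extend to [6, 14).
[16, 22) is disjoint → start new block.
[18, 20) overlaps/touches [16, 22) → extend to [16, 22).
[19, 21) overlaps/touches [16, 22) → extend to [16, 22).
[30, 41) is disjoint → start new block.
[31, 35) overlaps/touches [30, 41) → extend to [30, 41).
[38, 40) overlaps/touches [30, 41) → extend to [30, 41).

[6, 14) ∪ [16, 22) ∪ [30, 41)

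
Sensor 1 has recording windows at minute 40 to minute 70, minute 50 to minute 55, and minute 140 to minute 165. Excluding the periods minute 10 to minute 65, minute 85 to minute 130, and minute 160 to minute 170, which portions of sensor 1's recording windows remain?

A, merged: minute 40 to minute 70, minute 140 to minute 165.
minute 40 to minute 70 with B removed leaves minute 65 to minute 70.
minute 140 to minute 165 with B removed leaves minute 140 to minute 160.

minute 65 to minute 70, minute 140 to minute 160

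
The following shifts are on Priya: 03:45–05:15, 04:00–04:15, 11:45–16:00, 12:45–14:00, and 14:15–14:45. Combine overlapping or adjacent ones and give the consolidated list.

04:00-04:15 overlaps/touches 03:45-05:15 → extend to 03:45-05:15.
11:45-16:00 is disjoint → start new block.
12:45-14:00 overlaps/touches 11:45-16:00 → extend to 11:45-16:00.
14:15-14:45 overlaps/touches 11:45-16:00 → extend to 11:45-16:00.

03:45-05:15, 11:45-16:00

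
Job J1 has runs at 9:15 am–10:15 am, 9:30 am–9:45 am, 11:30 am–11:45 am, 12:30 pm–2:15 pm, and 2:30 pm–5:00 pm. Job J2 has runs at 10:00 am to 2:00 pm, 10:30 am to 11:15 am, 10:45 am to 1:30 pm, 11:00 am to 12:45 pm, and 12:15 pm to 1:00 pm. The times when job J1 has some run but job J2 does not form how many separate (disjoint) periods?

3

A, merged: 9:15 am–10:15 am, 11:30 am–11:45 am, 12:30 pm–2:15 pm, 2:30 pm–5:00 pm.
B, merged: 10:00 am–2:00 pm.
A \ B = 9:15 am–10:00 am, 2:00 pm–2:15 pm, 2:30 pm–5:00 pm.
That is 3 disjoint pieces.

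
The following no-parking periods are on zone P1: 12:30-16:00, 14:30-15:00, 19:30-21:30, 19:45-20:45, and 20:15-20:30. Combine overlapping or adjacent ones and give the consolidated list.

12:30–16:00, 19:30–21:30

14:30–15:00 overlaps/touches 12:30–16:00 → extend to 12:30–16:00.
19:30–21:30 is disjoint → start new block.
19:45–20:45 overlaps/touches 19:30–21:30 → extend to 19:30–21:30.
20:15–20:30 overlaps/touches 19:30–21:30 → extend to 19:30–21:30.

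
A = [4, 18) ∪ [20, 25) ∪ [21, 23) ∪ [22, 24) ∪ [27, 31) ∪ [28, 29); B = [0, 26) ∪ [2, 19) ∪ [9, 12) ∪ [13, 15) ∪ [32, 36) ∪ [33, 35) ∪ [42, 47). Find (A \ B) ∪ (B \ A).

[0, 4) ∪ [18, 20) ∪ [25, 26) ∪ [27, 31) ∪ [32, 36) ∪ [42, 47)

A, merged: [4, 18), [20, 25), [27, 31).
B, merged: [0, 26), [32, 36), [42, 47).
Only in the first: [27, 31).
Only in the second: [0, 4), [18, 20), [25, 26), [32, 36), [42, 47).
Together these are the periods covered by exactly one.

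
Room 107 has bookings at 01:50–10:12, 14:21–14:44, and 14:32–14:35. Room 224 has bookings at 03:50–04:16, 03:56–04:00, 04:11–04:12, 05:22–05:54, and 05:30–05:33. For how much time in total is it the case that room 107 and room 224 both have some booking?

58 min

First set merges to 01:50–10:12, 14:21–14:44.
Second set merges to 03:50–04:16, 05:22–05:54.
A ∩ B = 03:50–04:16, 05:22–05:54.
Total: 26 min + 32 min = 58 min.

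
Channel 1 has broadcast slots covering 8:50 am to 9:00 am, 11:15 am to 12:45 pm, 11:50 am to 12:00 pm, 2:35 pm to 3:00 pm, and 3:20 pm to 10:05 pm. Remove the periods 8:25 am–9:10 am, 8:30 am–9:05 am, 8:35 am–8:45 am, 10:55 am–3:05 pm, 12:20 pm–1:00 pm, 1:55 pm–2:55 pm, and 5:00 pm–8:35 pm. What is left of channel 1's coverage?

A, merged: 8:50 am-9:00 am, 11:15 am-12:45 pm, 2:35 pm-3:00 pm, 3:20 pm-10:05 pm.
B, merged: 8:25 am-9:10 am, 10:55 am-3:05 pm, 5:00 pm-8:35 pm.
8:50 am-9:00 am lies entirely inside B → drops out.
11:15 am-12:45 pm lies entirely inside B → drops out.
2:35 pm-3:00 pm lies entirely inside B → drops out.
3:20 pm-10:05 pm with B removed leaves 3:20 pm-5:00 pm, 8:35 pm-10:05 pm.

3:20 pm-5:00 pm, 8:35 pm-10:05 pm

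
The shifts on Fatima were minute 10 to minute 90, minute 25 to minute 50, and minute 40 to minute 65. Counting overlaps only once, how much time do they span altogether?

Merged: minute 10 to minute 90.
Length: 80 minutes.

80 minutes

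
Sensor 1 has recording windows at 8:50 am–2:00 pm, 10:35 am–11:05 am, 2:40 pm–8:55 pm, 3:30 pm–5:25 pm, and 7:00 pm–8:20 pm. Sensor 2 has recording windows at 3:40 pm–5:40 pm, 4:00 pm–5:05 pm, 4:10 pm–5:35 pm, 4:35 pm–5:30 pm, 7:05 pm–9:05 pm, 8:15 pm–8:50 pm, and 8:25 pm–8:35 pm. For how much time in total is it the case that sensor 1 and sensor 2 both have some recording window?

First set merges to 8:50 am–2:00 pm, 2:40 pm–8:55 pm.
Second set merges to 3:40 pm–5:40 pm, 7:05 pm–9:05 pm.
A ∩ B = 3:40 pm–5:40 pm, 7:05 pm–8:55 pm.
Total: 2 h + 1 h 50 min = 3 h 50 min.

3 h 50 min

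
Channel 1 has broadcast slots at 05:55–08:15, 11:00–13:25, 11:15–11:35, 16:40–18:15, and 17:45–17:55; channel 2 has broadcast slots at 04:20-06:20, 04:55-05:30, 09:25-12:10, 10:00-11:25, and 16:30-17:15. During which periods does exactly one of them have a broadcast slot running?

A, merged: 05:55-08:15, 11:00-13:25, 16:40-18:15.
B, merged: 04:20-06:20, 09:25-12:10, 16:30-17:15.
A \ B = 06:20-08:15, 12:10-13:25, 17:15-18:15.
B \ A = 04:20-05:55, 09:25-11:00, 16:30-16:40.
Union of the two gives the symmetric difference.

04:20-05:55, 06:20-08:15, 09:25-11:00, 12:10-13:25, 16:30-16:40, 17:15-18:15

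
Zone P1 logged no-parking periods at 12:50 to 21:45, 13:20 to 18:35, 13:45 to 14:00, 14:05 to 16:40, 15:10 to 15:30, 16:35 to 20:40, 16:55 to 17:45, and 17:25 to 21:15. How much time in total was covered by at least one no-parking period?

8 h 55 min

Merged: 12:50-21:45.
Length: 8 h 55 min.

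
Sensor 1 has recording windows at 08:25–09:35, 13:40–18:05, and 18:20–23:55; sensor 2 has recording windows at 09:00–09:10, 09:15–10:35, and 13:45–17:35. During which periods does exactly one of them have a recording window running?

A \ B = 08:25–09:00, 09:10–09:15, 13:40–13:45, 17:35–18:05, 18:20–23:55.
B \ A = 09:35–10:35.
Union of the two gives the symmetric difference.

08:25–09:00, 09:10–09:15, 09:35–10:35, 13:40–13:45, 17:35–18:05, 18:20–23:55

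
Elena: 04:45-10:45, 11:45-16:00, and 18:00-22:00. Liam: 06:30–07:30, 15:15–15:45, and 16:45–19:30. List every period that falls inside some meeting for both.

04:45–10:45 meets the second set on 06:30–07:30.
11:45–16:00 meets the second set on 15:15–15:45.
18:00–22:00 meets the second set on 18:00–19:30.

06:30–07:30, 15:15–15:45, 18:00–19:30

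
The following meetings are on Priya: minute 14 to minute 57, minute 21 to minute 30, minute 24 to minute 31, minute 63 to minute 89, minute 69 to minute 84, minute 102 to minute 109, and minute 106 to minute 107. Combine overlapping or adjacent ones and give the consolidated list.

minute 21 to minute 30 overlaps/touches minute 14 to minute 57 → extend to minute 14 to minute 57.
minute 24 to minute 31 overlaps/touches minute 14 to minute 57 → extend to minute 14 to minute 57.
minute 63 to minute 89 is disjoint → start new block.
minute 69 to minute 84 overlaps/touches minute 63 to minute 89 → extend to minute 63 to minute 89.
minute 102 to minute 109 is disjoint → start new block.
minute 106 to minute 107 overlaps/touches minute 102 to minute 109 → extend to minute 102 to minute 109.

minute 14 to minute 57, minute 63 to minute 89, minute 102 to minute 109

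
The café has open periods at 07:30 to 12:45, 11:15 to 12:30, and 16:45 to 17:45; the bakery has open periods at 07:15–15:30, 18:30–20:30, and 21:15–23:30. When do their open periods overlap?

07:30–12:45

Merge the first list: 07:30–12:45, 16:45–17:45.
07:30–12:45 ∩ B → 07:30–12:45.
16:45–17:45 meets no B interval.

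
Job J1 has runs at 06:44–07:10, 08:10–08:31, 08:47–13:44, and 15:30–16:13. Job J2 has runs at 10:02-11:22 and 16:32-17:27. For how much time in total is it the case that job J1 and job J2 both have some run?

1 h 20 min

A ∩ B = 10:02-11:22.
Total: 1 h 20 min.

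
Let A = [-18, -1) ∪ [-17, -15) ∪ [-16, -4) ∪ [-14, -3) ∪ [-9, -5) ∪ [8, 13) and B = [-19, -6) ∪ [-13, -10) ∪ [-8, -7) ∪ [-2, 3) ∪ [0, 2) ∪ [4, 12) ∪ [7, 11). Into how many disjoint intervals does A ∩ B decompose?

3

First set merges to [-18, -1), [8, 13).
Second set merges to [-19, -6), [-2, 3), [4, 12).
A ∩ B = [-18, -6), [-2, -1), [8, 12).
That is 3 disjoint pieces.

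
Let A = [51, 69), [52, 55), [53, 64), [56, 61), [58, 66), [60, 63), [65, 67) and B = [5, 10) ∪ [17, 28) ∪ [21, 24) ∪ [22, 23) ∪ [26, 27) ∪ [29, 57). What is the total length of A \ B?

12

A, merged: [51, 69).
B, merged: [5, 10), [17, 28), [29, 57).
A \ B = [57, 69).
Total: 12.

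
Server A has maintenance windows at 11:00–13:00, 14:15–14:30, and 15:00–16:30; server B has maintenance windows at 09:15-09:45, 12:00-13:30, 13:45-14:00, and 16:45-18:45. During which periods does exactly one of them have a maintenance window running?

A \ B = 11:00-12:00, 14:15-14:30, 15:00-16:30.
B \ A = 09:15-09:45, 13:00-13:30, 13:45-14:00, 16:45-18:45.
Union of the two gives the symmetric difference.

09:15-09:45, 11:00-12:00, 13:00-13:30, 13:45-14:00, 14:15-14:30, 15:00-16:30, 16:45-18:45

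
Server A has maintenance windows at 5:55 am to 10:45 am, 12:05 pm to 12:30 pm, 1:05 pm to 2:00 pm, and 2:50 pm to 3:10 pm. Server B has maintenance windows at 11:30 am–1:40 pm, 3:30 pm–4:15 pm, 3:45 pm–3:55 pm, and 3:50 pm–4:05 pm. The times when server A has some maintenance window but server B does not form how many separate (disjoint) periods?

3

B, merged: 11:30 am-1:40 pm, 3:30 pm-4:15 pm.
A \ B = 5:55 am-10:45 am, 1:40 pm-2:00 pm, 2:50 pm-3:10 pm.
That is 3 disjoint pieces.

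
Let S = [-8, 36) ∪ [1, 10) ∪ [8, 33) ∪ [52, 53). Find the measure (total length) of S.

Merged: [-8, 36), [52, 53).
Lengths: 44 + 1 = 45.

45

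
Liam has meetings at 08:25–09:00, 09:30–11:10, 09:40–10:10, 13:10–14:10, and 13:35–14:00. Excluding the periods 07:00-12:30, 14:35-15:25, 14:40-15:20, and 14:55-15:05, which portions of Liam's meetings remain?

Merge the first list: 08:25–09:00, 09:30–11:10, 13:10–14:10.
Merge the second list: 07:00–12:30, 14:35–15:25.
08:25–09:00 lies entirely inside B → drops out.
09:30–11:10 lies entirely inside B → drops out.
13:10–14:10 is untouched.

13:10–14:10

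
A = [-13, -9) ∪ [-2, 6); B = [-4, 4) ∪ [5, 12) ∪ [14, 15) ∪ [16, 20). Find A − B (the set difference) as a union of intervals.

[-13, -9) ∪ [4, 5)

[-13, -9): nothing removed.
[-2, 6) \ B = [4, 5).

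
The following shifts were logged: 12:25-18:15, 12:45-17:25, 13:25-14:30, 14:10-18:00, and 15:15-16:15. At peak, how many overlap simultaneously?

4

Walk the sorted start/end points keeping a running depth.
The depth first hits 4 at 14:10.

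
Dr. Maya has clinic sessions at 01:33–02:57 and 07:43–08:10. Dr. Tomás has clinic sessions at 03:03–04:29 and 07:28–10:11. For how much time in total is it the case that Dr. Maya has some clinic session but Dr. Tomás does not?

A \ B = 01:33-02:57.
Total: 1 h 24 min.

1 h 24 min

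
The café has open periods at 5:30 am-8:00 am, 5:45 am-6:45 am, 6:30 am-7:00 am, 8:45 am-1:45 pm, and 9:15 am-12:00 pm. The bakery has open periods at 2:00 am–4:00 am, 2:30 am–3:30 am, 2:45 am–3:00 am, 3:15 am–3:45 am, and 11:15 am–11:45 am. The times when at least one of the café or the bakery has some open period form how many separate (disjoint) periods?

3

A, merged: 5:30 am-8:00 am, 8:45 am-1:45 pm.
B, merged: 2:00 am-4:00 am, 11:15 am-11:45 am.
A ∪ B = 2:00 am-4:00 am, 5:30 am-8:00 am, 8:45 am-1:45 pm.
That is 3 disjoint pieces.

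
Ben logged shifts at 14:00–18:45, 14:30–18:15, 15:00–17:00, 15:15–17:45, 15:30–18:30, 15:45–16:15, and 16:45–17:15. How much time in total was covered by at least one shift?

Merged: 14:00–18:45.
Length: 4 h 45 min.

4 h 45 min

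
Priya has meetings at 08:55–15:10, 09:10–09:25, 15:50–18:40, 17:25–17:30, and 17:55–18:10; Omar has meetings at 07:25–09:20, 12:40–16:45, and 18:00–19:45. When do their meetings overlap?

First set merges to 08:55–15:10, 15:50–18:40.
08:55–15:10 meets the second set on 08:55–09:20, 12:40–15:10.
15:50–18:40 meets the second set on 15:50–16:45, 18:00–18:40.

08:55–09:20, 12:40–15:10, 15:50–16:45, 18:00–18:40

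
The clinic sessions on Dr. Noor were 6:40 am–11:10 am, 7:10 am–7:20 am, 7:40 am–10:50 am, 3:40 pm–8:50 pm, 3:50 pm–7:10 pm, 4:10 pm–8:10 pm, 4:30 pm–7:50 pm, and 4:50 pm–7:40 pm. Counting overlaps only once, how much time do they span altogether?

Merged: 6:40 am–11:10 am, 3:40 pm–8:50 pm.
Lengths: 4 h 30 min + 5 h 10 min = 9 h 40 min.

9 h 40 min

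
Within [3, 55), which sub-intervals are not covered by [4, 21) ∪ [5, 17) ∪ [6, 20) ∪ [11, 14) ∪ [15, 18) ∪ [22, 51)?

Covered (merged): [4, 21), [22, 51).
Uncovered inside [3, 55): [3, 4), [21, 22), [51, 55).

[3, 4) ∪ [21, 22) ∪ [51, 55)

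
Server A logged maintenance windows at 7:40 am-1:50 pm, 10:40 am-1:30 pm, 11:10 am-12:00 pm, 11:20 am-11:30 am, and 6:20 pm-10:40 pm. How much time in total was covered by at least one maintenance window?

Merged: 7:40 am–1:50 pm, 6:20 pm–10:40 pm.
Lengths: 6 h 10 min + 4 h 20 min = 10 h 30 min.

10 h 30 min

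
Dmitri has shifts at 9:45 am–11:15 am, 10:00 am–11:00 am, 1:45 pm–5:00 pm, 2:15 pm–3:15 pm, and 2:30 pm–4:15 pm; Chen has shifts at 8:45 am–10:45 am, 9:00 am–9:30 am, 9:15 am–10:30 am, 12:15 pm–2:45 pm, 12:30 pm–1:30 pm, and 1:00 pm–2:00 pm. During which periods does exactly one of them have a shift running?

8:45 am–9:45 am, 10:45 am–11:15 am, 12:15 pm–1:45 pm, 2:45 pm–5:00 pm

Merge the first list: 9:45 am–11:15 am, 1:45 pm–5:00 pm.
Merge the second list: 8:45 am–10:45 am, 12:15 pm–2:45 pm.
A \ B = 10:45 am–11:15 am, 2:45 pm–5:00 pm.
B \ A = 8:45 am–9:45 am, 12:15 pm–1:45 pm.
Union of the two gives the symmetric difference.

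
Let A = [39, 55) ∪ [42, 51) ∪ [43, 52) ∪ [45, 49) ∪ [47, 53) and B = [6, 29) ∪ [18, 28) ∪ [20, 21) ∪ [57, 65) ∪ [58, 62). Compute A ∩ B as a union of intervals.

none

Merge the first list: [39, 55).
Merge the second list: [6, 29), [57, 65).
[39, 55) meets no B interval.
No overlap.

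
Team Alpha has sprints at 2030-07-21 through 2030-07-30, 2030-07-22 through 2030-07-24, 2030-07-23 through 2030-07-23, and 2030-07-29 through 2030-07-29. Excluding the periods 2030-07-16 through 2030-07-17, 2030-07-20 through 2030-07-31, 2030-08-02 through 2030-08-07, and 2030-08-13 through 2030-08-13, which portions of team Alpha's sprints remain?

none

Merge the first list: 2030-07-21 through 2030-07-30.
2030-07-21 through 2030-07-30: entirely removed.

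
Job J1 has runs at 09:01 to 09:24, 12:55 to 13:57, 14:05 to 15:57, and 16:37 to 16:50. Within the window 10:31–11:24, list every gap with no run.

10:31–11:24

The merged coverage is 09:01–09:24, 12:55–13:57, 14:05–15:57, 16:37–16:50.
Uncovered inside 10:31–11:24: 10:31–11:24.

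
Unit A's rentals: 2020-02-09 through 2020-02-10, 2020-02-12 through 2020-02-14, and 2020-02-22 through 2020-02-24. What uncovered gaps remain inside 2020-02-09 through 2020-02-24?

After merging, the occupied span is 2020-02-09 through 2020-02-10, 2020-02-12 through 2020-02-14, 2020-02-22 through 2020-02-24.
Gaps within 2020-02-09 through 2020-02-24: 2020-02-11 through 2020-02-11, 2020-02-15 through 2020-02-21.

2020-02-11 through 2020-02-11, 2020-02-15 through 2020-02-21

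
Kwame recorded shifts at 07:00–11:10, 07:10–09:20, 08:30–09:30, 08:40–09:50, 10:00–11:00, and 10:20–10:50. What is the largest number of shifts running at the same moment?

Walk the sorted start/end points keeping a running depth.
The depth first hits 4 at 08:40.

4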